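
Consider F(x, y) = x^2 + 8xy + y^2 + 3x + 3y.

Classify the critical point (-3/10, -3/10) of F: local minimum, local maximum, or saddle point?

saddle point

The Hessian of F is constant: H = [[2, 8], [8, 2]].
det(H) = 2·2 − 8² = -60.
Since det(H) < 0, H is indefinite and the critical point is a saddle point.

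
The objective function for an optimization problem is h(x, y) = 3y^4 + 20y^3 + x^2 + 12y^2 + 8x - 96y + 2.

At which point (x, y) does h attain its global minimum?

h(x,y) separates as P(x) + Q(y) + 2, so its minimum is min P + min Q + 2.
P'(x) = 2x + 8 vanishes at x ∈ {-4}; Q'(y) = 12(y - 1)(y + 2)(y + 4) vanishes at y ∈ {-4, -2, 1}.
Local minima of P (where P''>0): P(-4)=-16. Local minima of Q: Q(-4)=64, Q(1)=-61.
So the global minimum of h is P(-4) + Q(1) + 2 = -16 − 61 + 2 = -75, attained at (-4, 1).

(-4, 1)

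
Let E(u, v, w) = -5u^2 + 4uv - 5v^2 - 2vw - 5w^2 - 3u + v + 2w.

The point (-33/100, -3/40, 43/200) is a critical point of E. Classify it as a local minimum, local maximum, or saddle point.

local maximum

The Hessian is constant: H = [[-10, 4, 0], [4, -10, -2], [0, -2, -10]].
Leading principal minors: Δ₁ = -10, Δ₂ = 84, Δ₃ = -800.
The minors alternate sign starting negative (−, +, −), so H is negative definite: a local maximum.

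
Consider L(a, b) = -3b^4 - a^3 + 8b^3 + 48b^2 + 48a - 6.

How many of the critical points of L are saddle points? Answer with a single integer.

3

L separates as a function of a plus a function of b, so ∇L=0 decouples.
∂L/∂a = -3(a - 4)(a + 4) = 0 at a ∈ {-4, 4}; ∂L/∂b = -12b(b - 4)(b + 2) = 0 at b ∈ {-2, 0, 4}.
The Hessian is diagonal: diag(L_aa, L_bb). Second derivatives: L_aa(-4)=24, L_aa(4)=-24; L_bb(-2)=-144, L_bb(0)=96, L_bb(4)=-288.
Saddle points occur where the two diagonal entries have opposite signs: (-4, -2), (-4, 4), (4, 0). Count: 3.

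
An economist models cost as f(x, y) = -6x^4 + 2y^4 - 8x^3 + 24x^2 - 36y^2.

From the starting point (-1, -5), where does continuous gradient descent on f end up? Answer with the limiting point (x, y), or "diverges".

f is separable, so gradient descent decouples: x follows -∂f/∂x, y follows -∂f/∂y.
∂f/∂x = -24x(x - 1)(x + 2); at x=-1 this is -48, so x increases.
∂f/∂y = 8y(y - 3)(y + 3); at y=-5 this is -640, so y increases.
x converges to its nearest critical value 0 (a local min of the x-part); y converges to -3. The iterate converges to (0, -3).

(0, -3)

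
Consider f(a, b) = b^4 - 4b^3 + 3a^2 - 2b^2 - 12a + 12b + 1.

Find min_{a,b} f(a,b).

-20

f(a,b) separates as P(a) + Q(b) + 1, so its minimum is min P + min Q + 1.
P'(a) = 6a - 12 vanishes at a ∈ {2}; Q'(b) = 4(b - 3)(b - 1)(b + 1) vanishes at b ∈ {-1, 1, 3}.
Local minima of P (where P''>0): P(2)=-12. Local minima of Q: Q(-1)=-9, Q(3)=-9.
So the global minimum of f is P(2) + Q(-1) + 1 = -12 − 9 + 1 = -20, attained at (2, -1).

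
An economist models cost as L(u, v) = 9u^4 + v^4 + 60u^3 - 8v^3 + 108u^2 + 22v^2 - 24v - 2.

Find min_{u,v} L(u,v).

-11

L(u,v) separates as P(u) + Q(v) − 2, so its minimum is min P + min Q − 2.
P'(u) = 36u(u + 2)(u + 3) vanishes at u ∈ {-3, -2, 0}; Q'(v) = 4(v - 3)(v - 2)(v - 1) vanishes at v ∈ {1, 2, 3}.
Local minima of P (where P''>0): P(-3)=81, P(0)=0. Local minima of Q: Q(1)=-9, Q(3)=-9.
So the global minimum of L is P(0) + Q(1) − 2 = 0 − 9 − 2 = -11, attained at (0, 1).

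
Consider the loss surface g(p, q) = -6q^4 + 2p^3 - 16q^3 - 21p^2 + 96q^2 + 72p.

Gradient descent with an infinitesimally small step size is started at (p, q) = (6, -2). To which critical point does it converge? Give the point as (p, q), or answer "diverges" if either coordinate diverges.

(4, 0)

g is separable, so gradient descent decouples: p follows -∂g/∂p, q follows -∂g/∂q.
∂g/∂p = 6(p - 4)(p - 3); at p=6 this is 36, so p decreases.
∂g/∂q = -24q(q - 2)(q + 4); at q=-2 this is -384, so q increases.
p converges to its nearest critical value 4 (a local min of the p-part); q converges to 0. The iterate converges to (4, 0).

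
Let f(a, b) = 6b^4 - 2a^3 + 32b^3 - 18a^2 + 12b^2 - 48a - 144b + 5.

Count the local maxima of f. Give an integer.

1

f separates as a function of a plus a function of b, so ∇f=0 decouples.
∂f/∂a = -6(a + 2)(a + 4) = 0 at a ∈ {-4, -2}; ∂f/∂b = 24(b - 1)(b + 2)(b + 3) = 0 at b ∈ {-3, -2, 1}.
The Hessian is diagonal: diag(f_aa, f_bb). Second derivatives: f_aa(-4)=12, f_aa(-2)=-12; f_bb(-3)=96, f_bb(-2)=-72, f_bb(1)=288.
Local maxima occur where both diagonal entries negative: (-2, -2). Count: 1.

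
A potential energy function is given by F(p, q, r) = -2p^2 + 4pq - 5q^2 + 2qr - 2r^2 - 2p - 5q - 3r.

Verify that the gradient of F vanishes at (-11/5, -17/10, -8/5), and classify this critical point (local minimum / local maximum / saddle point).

local maximum

∇F = (-4p + 4q - 2, 4p - 10q + 2r - 5, 2q - 4r - 3); substituting (-11/5, -17/10, -8/5) gives ∇F = (0, 0, 0), so (-11/5, -17/10, -8/5) is indeed a critical point.
The Hessian is constant: H = [[-4, 4, 0], [4, -10, 2], [0, 2, -4]].
Leading principal minors: Δ₁ = -4, Δ₂ = 24, Δ₃ = -80.
The minors alternate sign starting negative (−, +, −), so H is negative definite: a local maximum.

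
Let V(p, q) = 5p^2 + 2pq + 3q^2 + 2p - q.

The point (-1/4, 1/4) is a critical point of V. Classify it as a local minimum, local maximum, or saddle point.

The Hessian of V is constant: H = [[10, 2], [2, 6]].
det(H) = 10·6 − 2² = 56.
det(H) > 0 and tr(H) = 16 > 0, so H is positive definite and the point is a local minimum.

local minimum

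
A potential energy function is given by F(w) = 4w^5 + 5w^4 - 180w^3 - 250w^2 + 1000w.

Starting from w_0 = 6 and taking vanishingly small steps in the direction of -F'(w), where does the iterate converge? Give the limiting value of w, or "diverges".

F'(w) = 20(w - 5)(w - 1)(w + 2)(w + 5), so F'(6) = 8800.
Gradient descent moves in the -F' direction, i.e. w is decreasing.
The nearest critical point in that direction is w = 5, where F'' = 5600 > 0 (a local minimum). The iterate converges there.

5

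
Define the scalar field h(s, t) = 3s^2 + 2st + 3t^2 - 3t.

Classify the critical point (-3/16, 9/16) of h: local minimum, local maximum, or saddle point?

The Hessian of h is constant: H = [[6, 2], [2, 6]].
det(H) = 6·6 − 2² = 32.
det(H) > 0 and tr(H) = 12 > 0, so H is positive definite and the point is a local minimum.

local minimum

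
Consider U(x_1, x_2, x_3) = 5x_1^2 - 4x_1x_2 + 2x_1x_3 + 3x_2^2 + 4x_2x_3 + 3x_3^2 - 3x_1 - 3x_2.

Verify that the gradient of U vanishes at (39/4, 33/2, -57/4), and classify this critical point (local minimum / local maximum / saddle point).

local minimum

∇U = (10x_1 - 4x_2 + 2x_3 - 3, -4x_1 + 6x_2 + 4x_3 - 3, 2x_1 + 4x_2 + 6x_3); substituting (39/4, 33/2, -57/4) gives ∇U = (0, 0, 0), so (39/4, 33/2, -57/4) is indeed a critical point.
The Hessian is constant: H = [[10, -4, 2], [-4, 6, 4], [2, 4, 6]].
Leading principal minors: Δ₁ = 10, Δ₂ = 44, Δ₃ = 16.
All leading minors are positive, so H is positive definite: a local minimum.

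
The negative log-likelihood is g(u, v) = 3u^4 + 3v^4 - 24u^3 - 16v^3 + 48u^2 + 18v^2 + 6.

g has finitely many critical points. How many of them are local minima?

g separates as a function of u plus a function of v, so ∇g=0 decouples.
∂g/∂u = 12u(u - 4)(u - 2) = 0 at u ∈ {0, 2, 4}; ∂g/∂v = 12v(v - 3)(v - 1) = 0 at v ∈ {0, 1, 3}.
The Hessian is diagonal: diag(g_uu, g_vv). Second derivatives: g_uu(0)=96, g_uu(2)=-48, g_uu(4)=96; g_vv(0)=36, g_vv(1)=-24, g_vv(3)=72.
Local minima occur where both diagonal entries positive: (0, 0), (0, 3), (4, 0), (4, 3). Count: 4.

4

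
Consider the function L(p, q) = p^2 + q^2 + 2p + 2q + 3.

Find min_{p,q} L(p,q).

L(p,q) separates as A(p) + B(q) + 3, so its minimum is min A + min B + 3.
A'(p) = 2p + 2 vanishes at p ∈ {-1}; B'(q) = 2q + 2 vanishes at q ∈ {-1}.
Local minima of A (where A''>0): A(-1)=-1. Local minima of B: B(-1)=-1.
So the global minimum of L is A(-1) + B(-1) + 3 = -1 − 1 + 3 = 1, attained at (-1, -1).

1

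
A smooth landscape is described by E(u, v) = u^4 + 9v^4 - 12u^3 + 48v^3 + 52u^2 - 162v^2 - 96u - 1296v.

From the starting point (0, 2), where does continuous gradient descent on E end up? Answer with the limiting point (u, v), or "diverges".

E is separable, so gradient descent decouples: u follows -∂E/∂u, v follows -∂E/∂v.
∂E/∂u = 4(u - 4)(u - 3)(u - 2); at u=0 this is -96, so u increases.
∂E/∂v = 36(v - 3)(v + 3)(v + 4); at v=2 this is -1080, so v increases.
u converges to its nearest critical value 2 (a local min of the u-part); v converges to 3. The iterate converges to (2, 3).

(2, 3)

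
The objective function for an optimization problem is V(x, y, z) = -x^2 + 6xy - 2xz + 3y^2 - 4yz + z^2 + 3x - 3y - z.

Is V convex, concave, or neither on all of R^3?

neither

V is quadratic, so its Hessian is the constant matrix H = [[-2, 6, -2], [6, 6, -4], [-2, -4, 2]].
Leading principal minors: -2, -48, 8.
Neither pattern holds ⇒ H is indefinite ⇒ neither convex nor concave.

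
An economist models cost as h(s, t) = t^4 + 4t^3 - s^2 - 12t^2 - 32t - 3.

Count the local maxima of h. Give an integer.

1

h separates as a function of s plus a function of t, so ∇h=0 decouples.
∂h/∂s = -2s = 0 at s ∈ {0}; ∂h/∂t = 4(t - 2)(t + 1)(t + 4) = 0 at t ∈ {-4, -1, 2}.
The Hessian is diagonal: diag(h_ss, h_tt). Second derivatives: h_ss(0)=-2; h_tt(-4)=72, h_tt(-1)=-36, h_tt(2)=72.
Local maxima occur where both diagonal entries negative: (0, -1). Count: 1.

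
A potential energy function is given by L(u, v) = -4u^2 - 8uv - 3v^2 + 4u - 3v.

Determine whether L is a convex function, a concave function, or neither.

neither

L is quadratic, so its Hessian is the constant matrix H = [[-8, -8], [-8, -6]].
det(H) = -16, tr(H) = -14.
det(H) < 0, so H is indefinite: neither convex nor concave.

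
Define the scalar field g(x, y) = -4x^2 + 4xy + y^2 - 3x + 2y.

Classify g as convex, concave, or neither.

g is quadratic, so its Hessian is the constant matrix H = [[-8, 4], [4, 2]].
det(H) = -32, tr(H) = -6.
det(H) < 0, so H is indefinite: neither convex nor concave.

neither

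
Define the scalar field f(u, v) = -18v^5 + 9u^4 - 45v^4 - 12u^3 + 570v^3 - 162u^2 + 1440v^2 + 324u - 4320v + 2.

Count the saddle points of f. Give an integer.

6

f separates as a function of u plus a function of v, so ∇f=0 decouples.
∂f/∂u = 36(u - 3)(u - 1)(u + 3) = 0 at u ∈ {-3, 1, 3}; ∂f/∂v = -90(v - 4)(v - 1)(v + 3)(v + 4) = 0 at v ∈ {-4, -3, 1, 4}.
The Hessian is diagonal: diag(f_uu, f_vv). Second derivatives: f_uu(-3)=864, f_uu(1)=-288, f_uu(3)=432; f_vv(-4)=3600, f_vv(-3)=-2520, f_vv(1)=5400, f_vv(4)=-15120.
Saddle points occur where the two diagonal entries have opposite signs: (-3, -3), (-3, 4), (1, -4), (1, 1), (3, -3), (3, 4). Count: 6.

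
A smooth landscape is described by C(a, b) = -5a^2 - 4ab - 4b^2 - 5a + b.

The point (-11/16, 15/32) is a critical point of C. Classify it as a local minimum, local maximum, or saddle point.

The Hessian of C is constant: H = [[-10, -4], [-4, -8]].
det(H) = (-10)·(-8) − (-4)² = 64.
det(H) > 0 and tr(H) = -18 < 0, so H is negative definite and the point is a local maximum.

local maximum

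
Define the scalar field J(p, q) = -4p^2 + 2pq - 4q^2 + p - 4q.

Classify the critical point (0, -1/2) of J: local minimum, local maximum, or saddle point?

local maximum

The Hessian of J is constant: H = [[-8, 2], [2, -8]].
det(H) = (-8)·(-8) − 2² = 60.
det(H) > 0 and tr(H) = -16 < 0, so H is negative definite and the point is a local maximum.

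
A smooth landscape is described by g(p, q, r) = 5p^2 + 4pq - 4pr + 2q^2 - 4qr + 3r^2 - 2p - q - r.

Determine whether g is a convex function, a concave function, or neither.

convex

g is quadratic, so its Hessian is the constant matrix H = [[10, 4, -4], [4, 4, -4], [-4, -4, 6]].
Leading principal minors: 10, 24, 48.
All positive ⇒ H ≻ 0 ⇒ convex.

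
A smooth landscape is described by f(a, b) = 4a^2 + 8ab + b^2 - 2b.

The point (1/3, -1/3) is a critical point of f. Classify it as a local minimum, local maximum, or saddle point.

saddle point

The Hessian of f is constant: H = [[8, 8], [8, 2]].
det(H) = 8·2 − 8² = -48.
Since det(H) < 0, H is indefinite and the critical point is a saddle point.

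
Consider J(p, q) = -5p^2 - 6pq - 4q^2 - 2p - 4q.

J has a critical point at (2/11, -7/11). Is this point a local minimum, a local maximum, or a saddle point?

local maximum

The Hessian of J is constant: H = [[-10, -6], [-6, -8]].
det(H) = (-10)·(-8) − (-6)² = 44.
det(H) > 0 and tr(H) = -18 < 0, so H is negative definite and the point is a local maximum.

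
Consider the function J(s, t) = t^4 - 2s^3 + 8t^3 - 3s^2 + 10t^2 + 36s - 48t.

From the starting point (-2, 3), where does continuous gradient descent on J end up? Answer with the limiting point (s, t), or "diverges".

J is separable, so gradient descent decouples: s follows -∂J/∂s, t follows -∂J/∂t.
∂J/∂s = -6(s - 2)(s + 3); at s=-2 this is 24, so s decreases.
∂J/∂t = 4(t - 1)(t + 3)(t + 4); at t=3 this is 336, so t decreases.
s converges to its nearest critical value -3 (a local min of the s-part); t converges to 1. The iterate converges to (-3, 1).

(-3, 1)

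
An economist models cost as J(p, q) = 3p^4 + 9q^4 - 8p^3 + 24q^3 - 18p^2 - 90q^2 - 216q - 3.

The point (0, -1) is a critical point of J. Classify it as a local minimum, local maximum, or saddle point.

The mixed partial ∂²J/∂p∂q is 0, so the Hessian at any point is diag(J_pp, J_qq) = diag(12(3p^2 - 4p - 3), 36(3q^2 + 4q - 5)).
At (0, -1): H = diag(-36, -216).
Both eigenvalues are negative, so H is negative definite: a local maximum.

local maximum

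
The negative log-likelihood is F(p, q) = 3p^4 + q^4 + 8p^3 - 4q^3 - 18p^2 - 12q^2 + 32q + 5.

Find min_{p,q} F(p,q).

F(p,q) separates as A(p) + B(q) + 5, so its minimum is min A + min B + 5.
A'(p) = 12p(p - 1)(p + 3) vanishes at p ∈ {-3, 0, 1}; B'(q) = 4(q - 4)(q - 1)(q + 2) vanishes at q ∈ {-2, 1, 4}.
Local minima of A (where A''>0): A(-3)=-135, A(1)=-7. Local minima of B: B(-2)=-64, B(4)=-64.
So the global minimum of F is A(-3) + B(-2) + 5 = -135 − 64 + 5 = -194, attained at (-3, -2).

-194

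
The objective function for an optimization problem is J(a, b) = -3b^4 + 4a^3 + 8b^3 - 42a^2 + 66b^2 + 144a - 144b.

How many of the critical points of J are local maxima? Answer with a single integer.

J separates as a function of a plus a function of b, so ∇J=0 decouples.
∂J/∂a = 12(a - 4)(a - 3) = 0 at a ∈ {3, 4}; ∂J/∂b = -12(b - 4)(b - 1)(b + 3) = 0 at b ∈ {-3, 1, 4}.
The Hessian is diagonal: diag(J_aa, J_bb). Second derivatives: J_aa(3)=-12, J_aa(4)=12; J_bb(-3)=-336, J_bb(1)=144, J_bb(4)=-252.
Local maxima occur where both diagonal entries negative: (3, -3), (3, 4). Count: 2.

2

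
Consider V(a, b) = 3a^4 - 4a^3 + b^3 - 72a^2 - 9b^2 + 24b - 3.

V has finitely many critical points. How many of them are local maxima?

1

V separates as a function of a plus a function of b, so ∇V=0 decouples.
∂V/∂a = 12a(a - 4)(a + 3) = 0 at a ∈ {-3, 0, 4}; ∂V/∂b = 3(b - 4)(b - 2) = 0 at b ∈ {2, 4}.
The Hessian is diagonal: diag(V_aa, V_bb). Second derivatives: V_aa(-3)=252, V_aa(0)=-144, V_aa(4)=336; V_bb(2)=-6, V_bb(4)=6.
Local maxima occur where both diagonal entries negative: (0, 2). Count: 1.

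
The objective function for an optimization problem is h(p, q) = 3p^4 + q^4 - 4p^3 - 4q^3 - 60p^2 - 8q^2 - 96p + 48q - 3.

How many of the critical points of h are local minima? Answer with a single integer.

h separates as a function of p plus a function of q, so ∇h=0 decouples.
∂h/∂p = 12(p - 4)(p + 1)(p + 2) = 0 at p ∈ {-2, -1, 4}; ∂h/∂q = 4(q - 3)(q - 2)(q + 2) = 0 at q ∈ {-2, 2, 3}.
The Hessian is diagonal: diag(h_pp, h_qq). Second derivatives: h_pp(-2)=72, h_pp(-1)=-60, h_pp(4)=360; h_qq(-2)=80, h_qq(2)=-16, h_qq(3)=20.
Local minima occur where both diagonal entries positive: (-2, -2), (-2, 3), (4, -2), (4, 3). Count: 4.

4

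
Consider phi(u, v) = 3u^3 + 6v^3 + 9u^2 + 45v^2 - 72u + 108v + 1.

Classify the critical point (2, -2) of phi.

The mixed partial ∂²phi/∂u∂v is 0, so the Hessian at any point is diag(phi_uu, phi_vv) = diag(18(u + 1), 18(2v + 5)).
At (2, -2): H = diag(54, 18).
Both eigenvalues are positive, so H is positive definite: a local minimum.

local minimum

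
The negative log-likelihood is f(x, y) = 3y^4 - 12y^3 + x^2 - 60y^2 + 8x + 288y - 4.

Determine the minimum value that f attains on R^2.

f(x,y) separates as P(x) + Q(y) − 4, so its minimum is min P + min Q − 4.
P'(x) = 2x + 8 vanishes at x ∈ {-4}; Q'(y) = 12(y - 4)(y - 2)(y + 3) vanishes at y ∈ {-3, 2, 4}.
Local minima of P (where P''>0): P(-4)=-16. Local minima of Q: Q(-3)=-837, Q(4)=192.
So the global minimum of f is P(-4) + Q(-3) − 4 = -16 − 837 − 4 = -857, attained at (-4, -3).

-857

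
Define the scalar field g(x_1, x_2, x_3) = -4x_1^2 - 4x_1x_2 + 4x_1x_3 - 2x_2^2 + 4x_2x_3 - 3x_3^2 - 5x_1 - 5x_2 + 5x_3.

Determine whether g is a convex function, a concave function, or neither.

concave

g is quadratic, so its Hessian is the constant matrix H = [[-8, -4, 4], [-4, -4, 4], [4, 4, -6]].
Leading principal minors: -8, 16, -32.
Signs alternate −, +, − ⇒ H ≺ 0 ⇒ concave.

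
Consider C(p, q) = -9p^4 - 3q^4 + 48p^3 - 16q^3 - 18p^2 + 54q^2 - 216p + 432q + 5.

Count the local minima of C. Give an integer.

1

C separates as a function of p plus a function of q, so ∇C=0 decouples.
∂C/∂p = -36(p - 3)(p - 2)(p + 1) = 0 at p ∈ {-1, 2, 3}; ∂C/∂q = -12(q - 3)(q + 3)(q + 4) = 0 at q ∈ {-4, -3, 3}.
The Hessian is diagonal: diag(C_pp, C_qq). Second derivatives: C_pp(-1)=-432, C_pp(2)=108, C_pp(3)=-144; C_qq(-4)=-84, C_qq(-3)=72, C_qq(3)=-504.
Local minima occur where both diagonal entries positive: (2, -3). Count: 1.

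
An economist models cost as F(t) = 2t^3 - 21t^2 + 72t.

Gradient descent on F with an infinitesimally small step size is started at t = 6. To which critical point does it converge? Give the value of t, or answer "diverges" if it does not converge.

4

F'(t) = 6(t - 4)(t - 3), so F'(6) = 36.
Gradient descent moves in the -F' direction, i.e. t is decreasing.
The nearest critical point in that direction is t = 4, where F'' = 6 > 0 (a local minimum). The iterate converges there.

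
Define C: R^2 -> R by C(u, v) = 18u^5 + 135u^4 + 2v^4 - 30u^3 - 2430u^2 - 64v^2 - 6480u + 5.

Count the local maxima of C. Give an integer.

2

C separates as a function of u plus a function of v, so ∇C=0 decouples.
∂C/∂u = 90(u - 3)(u + 2)(u + 3)(u + 4) = 0 at u ∈ {-4, -3, -2, 3}; ∂C/∂v = 8v(v - 4)(v + 4) = 0 at v ∈ {-4, 0, 4}.
The Hessian is diagonal: diag(C_uu, C_vv). Second derivatives: C_uu(-4)=-1260, C_uu(-3)=540, C_uu(-2)=-900, C_uu(3)=18900; C_vv(-4)=256, C_vv(0)=-128, C_vv(4)=256.
Local maxima occur where both diagonal entries negative: (-4, 0), (-2, 0). Count: 2.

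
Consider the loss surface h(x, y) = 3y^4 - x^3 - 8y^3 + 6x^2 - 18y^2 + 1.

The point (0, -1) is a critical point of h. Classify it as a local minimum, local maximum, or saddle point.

local minimum

The mixed partial ∂²h/∂x∂y is 0, so the Hessian at any point is diag(h_xx, h_yy) = diag(6(-x + 2), 12(3y^2 - 4y - 3)).
At (0, -1): H = diag(12, 48).
Both eigenvalues are positive, so H is positive definite: a local minimum.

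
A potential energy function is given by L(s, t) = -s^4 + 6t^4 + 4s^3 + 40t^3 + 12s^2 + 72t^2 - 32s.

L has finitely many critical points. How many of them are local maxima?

2

L separates as a function of s plus a function of t, so ∇L=0 decouples.
∂L/∂s = -4(s - 4)(s - 1)(s + 2) = 0 at s ∈ {-2, 1, 4}; ∂L/∂t = 24t(t + 2)(t + 3) = 0 at t ∈ {-3, -2, 0}.
The Hessian is diagonal: diag(L_ss, L_tt). Second derivatives: L_ss(-2)=-72, L_ss(1)=36, L_ss(4)=-72; L_tt(-3)=72, L_tt(-2)=-48, L_tt(0)=144.
Local maxima occur where both diagonal entries negative: (-2, -2), (4, -2). Count: 2.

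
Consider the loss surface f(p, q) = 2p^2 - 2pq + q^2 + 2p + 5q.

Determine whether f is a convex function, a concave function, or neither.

f is quadratic, so its Hessian is the constant matrix H = [[4, -2], [-2, 2]].
det(H) = 4, tr(H) = 6.
det(H) > 0 and tr(H) > 0, so H is positive definite everywhere: convex.

convex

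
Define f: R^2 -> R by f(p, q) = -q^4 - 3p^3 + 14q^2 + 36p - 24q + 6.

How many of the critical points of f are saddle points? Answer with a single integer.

f separates as a function of p plus a function of q, so ∇f=0 decouples.
∂f/∂p = -9(p - 2)(p + 2) = 0 at p ∈ {-2, 2}; ∂f/∂q = -4(q - 2)(q - 1)(q + 3) = 0 at q ∈ {-3, 1, 2}.
The Hessian is diagonal: diag(f_pp, f_qq). Second derivatives: f_pp(-2)=36, f_pp(2)=-36; f_qq(-3)=-80, f_qq(1)=16, f_qq(2)=-20.
Saddle points occur where the two diagonal entries have opposite signs: (-2, -3), (-2, 2), (2, 1). Count: 3.

3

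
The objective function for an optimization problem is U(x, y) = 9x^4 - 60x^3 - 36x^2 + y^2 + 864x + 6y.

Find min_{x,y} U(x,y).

U(x,y) separates as P(x) + Q(y), so its minimum is min P + min Q.
P'(x) = 36(x - 4)(x - 3)(x + 2) vanishes at x ∈ {-2, 3, 4}; Q'(y) = 2y + 6 vanishes at y ∈ {-3}.
Local minima of P (where P''>0): P(-2)=-1248, P(4)=1344. Local minima of Q: Q(-3)=-9.
So the global minimum of U is P(-2) + Q(-3) = -1248 − 9 = -1257, attained at (-2, -3).

-1257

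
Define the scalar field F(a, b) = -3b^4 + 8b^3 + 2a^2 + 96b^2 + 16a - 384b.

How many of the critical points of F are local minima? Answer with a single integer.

1

F separates as a function of a plus a function of b, so ∇F=0 decouples.
∂F/∂a = 4(a + 4) = 0 at a ∈ {-4}; ∂F/∂b = -12(b - 4)(b - 2)(b + 4) = 0 at b ∈ {-4, 2, 4}.
The Hessian is diagonal: diag(F_aa, F_bb). Second derivatives: F_aa(-4)=4; F_bb(-4)=-576, F_bb(2)=144, F_bb(4)=-192.
Local minima occur where both diagonal entries positive: (-4, 2). Count: 1.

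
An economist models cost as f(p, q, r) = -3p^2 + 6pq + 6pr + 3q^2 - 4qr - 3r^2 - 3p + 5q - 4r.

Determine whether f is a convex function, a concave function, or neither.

neither

f is quadratic, so its Hessian is the constant matrix H = [[-6, 6, 6], [6, 6, -4], [6, -4, -6]].
Leading principal minors: -6, -72, 24.
Neither pattern holds ⇒ H is indefinite ⇒ neither convex nor concave.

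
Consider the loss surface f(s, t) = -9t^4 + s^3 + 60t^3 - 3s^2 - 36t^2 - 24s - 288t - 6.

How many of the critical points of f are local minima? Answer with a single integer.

1

f separates as a function of s plus a function of t, so ∇f=0 decouples.
∂f/∂s = 3(s - 4)(s + 2) = 0 at s ∈ {-2, 4}; ∂f/∂t = -36(t - 4)(t - 2)(t + 1) = 0 at t ∈ {-1, 2, 4}.
The Hessian is diagonal: diag(f_ss, f_tt). Second derivatives: f_ss(-2)=-18, f_ss(4)=18; f_tt(-1)=-540, f_tt(2)=216, f_tt(4)=-360.
Local minima occur where both diagonal entries positive: (4, 2). Count: 1.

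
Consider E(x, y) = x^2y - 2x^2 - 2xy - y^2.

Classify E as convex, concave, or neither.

neither

The term x^2y is cubic, so the Hessian is not constant.
∂²E/∂x² = 2y - 4, which takes both signs as y varies (negative for sufficiently negative y). A diagonal entry of the Hessian changing sign means the Hessian is neither positive- nor negative-semidefinite on all of R^2.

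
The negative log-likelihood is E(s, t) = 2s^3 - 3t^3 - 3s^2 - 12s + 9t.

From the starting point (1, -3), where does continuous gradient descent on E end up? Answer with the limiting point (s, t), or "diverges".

E is separable, so gradient descent decouples: s follows -∂E/∂s, t follows -∂E/∂t.
∂E/∂s = 6(s - 2)(s + 1); at s=1 this is -12, so s increases.
∂E/∂t = -9(t - 1)(t + 1); at t=-3 this is -72, so t increases.
s converges to its nearest critical value 2 (a local min of the s-part); t converges to -1. The iterate converges to (2, -1).

(2, -1)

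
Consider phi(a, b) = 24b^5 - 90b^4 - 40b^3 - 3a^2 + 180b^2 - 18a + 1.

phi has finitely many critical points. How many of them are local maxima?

phi separates as a function of a plus a function of b, so ∇phi=0 decouples.
∂phi/∂a = -6(a + 3) = 0 at a ∈ {-3}; ∂phi/∂b = 120b(b - 3)(b - 1)(b + 1) = 0 at b ∈ {-1, 0, 1, 3}.
The Hessian is diagonal: diag(phi_aa, phi_bb). Second derivatives: phi_aa(-3)=-6; phi_bb(-1)=-960, phi_bb(0)=360, phi_bb(1)=-480, phi_bb(3)=2880.
Local maxima occur where both diagonal entries negative: (-3, -1), (-3, 1). Count: 2.

2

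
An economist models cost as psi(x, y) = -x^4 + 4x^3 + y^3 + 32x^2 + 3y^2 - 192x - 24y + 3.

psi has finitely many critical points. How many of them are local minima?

1

psi separates as a function of x plus a function of y, so ∇psi=0 decouples.
∂psi/∂x = -4(x - 4)(x - 3)(x + 4) = 0 at x ∈ {-4, 3, 4}; ∂psi/∂y = 3(y - 2)(y + 4) = 0 at y ∈ {-4, 2}.
The Hessian is diagonal: diag(psi_xx, psi_yy). Second derivatives: psi_xx(-4)=-224, psi_xx(3)=28, psi_xx(4)=-32; psi_yy(-4)=-18, psi_yy(2)=18.
Local minima occur where both diagonal entries positive: (3, 2). Count: 1.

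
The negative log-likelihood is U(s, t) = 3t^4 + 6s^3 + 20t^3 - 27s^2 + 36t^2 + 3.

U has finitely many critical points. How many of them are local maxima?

U separates as a function of s plus a function of t, so ∇U=0 decouples.
∂U/∂s = 18s(s - 3) = 0 at s ∈ {0, 3}; ∂U/∂t = 12t(t + 2)(t + 3) = 0 at t ∈ {-3, -2, 0}.
The Hessian is diagonal: diag(U_ss, U_tt). Second derivatives: U_ss(0)=-54, U_ss(3)=54; U_tt(-3)=36, U_tt(-2)=-24, U_tt(0)=72.
Local maxima occur where both diagonal entries negative: (0, -2). Count: 1.

1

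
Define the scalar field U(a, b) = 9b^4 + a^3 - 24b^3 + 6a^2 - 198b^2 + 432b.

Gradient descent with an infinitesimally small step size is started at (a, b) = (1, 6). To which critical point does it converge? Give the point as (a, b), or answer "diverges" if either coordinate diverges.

U is separable, so gradient descent decouples: a follows -∂U/∂a, b follows -∂U/∂b.
∂U/∂a = 3a(a + 4); at a=1 this is 15, so a decreases.
∂U/∂b = 36(b - 4)(b - 1)(b + 3); at b=6 this is 3240, so b decreases.
a converges to its nearest critical value 0 (a local min of the a-part); b converges to 4. The iterate converges to (0, 4).

(0, 4)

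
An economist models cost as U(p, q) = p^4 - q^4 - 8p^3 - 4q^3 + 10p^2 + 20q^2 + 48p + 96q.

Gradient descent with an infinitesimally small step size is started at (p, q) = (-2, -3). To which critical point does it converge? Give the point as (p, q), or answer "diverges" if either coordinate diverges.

U is separable, so gradient descent decouples: p follows -∂U/∂p, q follows -∂U/∂q.
∂U/∂p = 4(p - 4)(p - 3)(p + 1); at p=-2 this is -120, so p increases.
∂U/∂q = -4(q - 3)(q + 2)(q + 4); at q=-3 this is -24, so q increases.
p converges to its nearest critical value -1 (a local min of the p-part); q converges to -2. The iterate converges to (-1, -2).

(-1, -2)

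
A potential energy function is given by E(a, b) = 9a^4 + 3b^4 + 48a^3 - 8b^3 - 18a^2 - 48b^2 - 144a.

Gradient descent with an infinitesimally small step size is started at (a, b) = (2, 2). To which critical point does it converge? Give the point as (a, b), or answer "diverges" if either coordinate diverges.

(1, 4)

E is separable, so gradient descent decouples: a follows -∂E/∂a, b follows -∂E/∂b.
∂E/∂a = 36(a - 1)(a + 1)(a + 4); at a=2 this is 648, so a decreases.
∂E/∂b = 12b(b - 4)(b + 2); at b=2 this is -192, so b increases.
a converges to its nearest critical value 1 (a local min of the a-part); b converges to 4. The iterate converges to (1, 4).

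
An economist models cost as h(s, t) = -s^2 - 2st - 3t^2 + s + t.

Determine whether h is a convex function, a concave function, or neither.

h is quadratic, so its Hessian is the constant matrix H = [[-2, -2], [-2, -6]].
det(H) = 8, tr(H) = -8.
det(H) > 0 and tr(H) < 0, so H is negative definite everywhere: concave.

concave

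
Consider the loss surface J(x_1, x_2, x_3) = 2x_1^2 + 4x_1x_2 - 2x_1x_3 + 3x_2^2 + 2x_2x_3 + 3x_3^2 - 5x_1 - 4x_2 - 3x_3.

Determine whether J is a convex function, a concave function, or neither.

J is quadratic, so its Hessian is the constant matrix H = [[4, 4, -2], [4, 6, 2], [-2, 2, 6]].
Leading principal minors: 4, 8, -24.
Neither pattern holds ⇒ H is indefinite ⇒ neither convex nor concave.

neither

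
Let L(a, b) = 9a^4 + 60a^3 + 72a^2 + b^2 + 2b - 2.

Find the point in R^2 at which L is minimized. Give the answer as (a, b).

(-4, -1)

L(a,b) separates as P(a) + Q(b) − 2, so its minimum is min P + min Q − 2.
P'(a) = 36a(a + 1)(a + 4) vanishes at a ∈ {-4, -1, 0}; Q'(b) = 2b + 2 vanishes at b ∈ {-1}.
Local minima of P (where P''>0): P(-4)=-384, P(0)=0. Local minima of Q: Q(-1)=-1.
So the global minimum of L is P(-4) + Q(-1) − 2 = -384 − 1 − 2 = -387, attained at (-4, -1).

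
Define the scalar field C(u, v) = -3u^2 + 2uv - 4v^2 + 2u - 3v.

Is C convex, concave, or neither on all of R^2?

C is quadratic, so its Hessian is the constant matrix H = [[-6, 2], [2, -8]].
det(H) = 44, tr(H) = -14.
det(H) > 0 and tr(H) < 0, so H is negative definite everywhere: concave.

concave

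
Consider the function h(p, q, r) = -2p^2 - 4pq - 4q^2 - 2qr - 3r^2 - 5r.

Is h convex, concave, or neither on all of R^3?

concave

h is quadratic, so its Hessian is the constant matrix H = [[-4, -4, 0], [-4, -8, -2], [0, -2, -6]].
Leading principal minors: -4, 16, -80.
Signs alternate −, +, − ⇒ H ≺ 0 ⇒ concave.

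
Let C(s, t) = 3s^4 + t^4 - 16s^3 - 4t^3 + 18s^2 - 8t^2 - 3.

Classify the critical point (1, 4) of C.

saddle point

The mixed partial ∂²C/∂s∂t is 0, so the Hessian at any point is diag(C_ss, C_tt) = diag(12(3s^2 - 8s + 3), 4(3t^2 - 6t - 4)).
At (1, 4): H = diag(-24, 80).
The eigenvalues have opposite signs, so H is indefinite: a saddle point.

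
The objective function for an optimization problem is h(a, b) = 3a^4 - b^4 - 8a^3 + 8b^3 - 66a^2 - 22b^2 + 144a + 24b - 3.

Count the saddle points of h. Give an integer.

h separates as a function of a plus a function of b, so ∇h=0 decouples.
∂h/∂a = 12(a - 4)(a - 1)(a + 3) = 0 at a ∈ {-3, 1, 4}; ∂h/∂b = -4(b - 3)(b - 2)(b - 1) = 0 at b ∈ {1, 2, 3}.
The Hessian is diagonal: diag(h_aa, h_bb). Second derivatives: h_aa(-3)=336, h_aa(1)=-144, h_aa(4)=252; h_bb(1)=-8, h_bb(2)=4, h_bb(3)=-8.
Saddle points occur where the two diagonal entries have opposite signs: (-3, 1), (-3, 3), (1, 2), (4, 1), (4, 3). Count: 5.

5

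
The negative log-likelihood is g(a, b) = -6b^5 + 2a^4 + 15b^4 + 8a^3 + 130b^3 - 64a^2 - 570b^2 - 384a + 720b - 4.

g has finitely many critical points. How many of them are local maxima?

g separates as a function of a plus a function of b, so ∇g=0 decouples.
∂g/∂a = 8(a - 4)(a + 3)(a + 4) = 0 at a ∈ {-4, -3, 4}; ∂g/∂b = -30(b - 3)(b - 2)(b - 1)(b + 4) = 0 at b ∈ {-4, 1, 2, 3}.
The Hessian is diagonal: diag(g_aa, g_bb). Second derivatives: g_aa(-4)=64, g_aa(-3)=-56, g_aa(4)=448; g_bb(-4)=6300, g_bb(1)=-300, g_bb(2)=180, g_bb(3)=-420.
Local maxima occur where both diagonal entries negative: (-3, 1), (-3, 3). Count: 2.

2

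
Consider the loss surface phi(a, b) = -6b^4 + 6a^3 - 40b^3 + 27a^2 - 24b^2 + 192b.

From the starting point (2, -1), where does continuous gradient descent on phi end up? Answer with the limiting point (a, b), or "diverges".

(0, -2)

phi is separable, so gradient descent decouples: a follows -∂phi/∂a, b follows -∂phi/∂b.
∂phi/∂a = 18a(a + 3); at a=2 this is 180, so a decreases.
∂phi/∂b = -24(b - 1)(b + 2)(b + 4); at b=-1 this is 144, so b decreases.
a converges to its nearest critical value 0 (a local min of the a-part); b converges to -2. The iterate converges to (0, -2).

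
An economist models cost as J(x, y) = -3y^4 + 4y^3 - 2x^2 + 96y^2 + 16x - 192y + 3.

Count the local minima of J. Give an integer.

J separates as a function of x plus a function of y, so ∇J=0 decouples.
∂J/∂x = -4(x - 4) = 0 at x ∈ {4}; ∂J/∂y = -12(y - 4)(y - 1)(y + 4) = 0 at y ∈ {-4, 1, 4}.
The Hessian is diagonal: diag(J_xx, J_yy). Second derivatives: J_xx(4)=-4; J_yy(-4)=-480, J_yy(1)=180, J_yy(4)=-288.
Local minima occur where both diagonal entries positive: none. Count: 0.

0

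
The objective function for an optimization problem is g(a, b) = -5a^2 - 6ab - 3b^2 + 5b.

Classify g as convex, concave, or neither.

concave

g is quadratic, so its Hessian is the constant matrix H = [[-10, -6], [-6, -6]].
det(H) = 24, tr(H) = -16.
det(H) > 0 and tr(H) < 0, so H is negative definite everywhere: concave.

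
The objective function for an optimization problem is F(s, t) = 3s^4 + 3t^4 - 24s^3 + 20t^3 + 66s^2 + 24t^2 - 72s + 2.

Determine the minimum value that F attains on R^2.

-153

F(s,t) separates as P(s) + Q(t) + 2, so its minimum is min P + min Q + 2.
P'(s) = 12(s - 3)(s - 2)(s - 1) vanishes at s ∈ {1, 2, 3}; Q'(t) = 12t(t + 1)(t + 4) vanishes at t ∈ {-4, -1, 0}.
Local minima of P (where P''>0): P(1)=-27, P(3)=-27. Local minima of Q: Q(-4)=-128, Q(0)=0.
So the global minimum of F is P(1) + Q(-4) + 2 = -27 − 128 + 2 = -153, attained at (1, -4).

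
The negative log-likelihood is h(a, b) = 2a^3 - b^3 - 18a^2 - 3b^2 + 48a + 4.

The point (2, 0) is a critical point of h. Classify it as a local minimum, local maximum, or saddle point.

local maximum

The mixed partial ∂²h/∂a∂b is 0, so the Hessian at any point is diag(h_aa, h_bb) = diag(12(a - 3), -6(b + 1)).
At (2, 0): H = diag(-12, -6).
Both eigenvalues are negative, so H is negative definite: a local maximum.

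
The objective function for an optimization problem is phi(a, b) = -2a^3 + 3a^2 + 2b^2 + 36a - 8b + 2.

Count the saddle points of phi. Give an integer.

phi separates as a function of a plus a function of b, so ∇phi=0 decouples.
∂phi/∂a = -6(a - 3)(a + 2) = 0 at a ∈ {-2, 3}; ∂phi/∂b = 4(b - 2) = 0 at b ∈ {2}.
The Hessian is diagonal: diag(phi_aa, phi_bb). Second derivatives: phi_aa(-2)=30, phi_aa(3)=-30; phi_bb(2)=4.
Saddle points occur where the two diagonal entries have opposite signs: (3, 2). Count: 1.

1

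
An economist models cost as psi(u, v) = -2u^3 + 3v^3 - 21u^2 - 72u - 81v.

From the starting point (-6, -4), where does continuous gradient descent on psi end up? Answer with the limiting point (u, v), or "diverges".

diverges

psi is separable, so gradient descent decouples: u follows -∂psi/∂u, v follows -∂psi/∂v.
∂psi/∂u = -6(u + 3)(u + 4); at u=-6 this is -36, so u increases.
∂psi/∂v = 9(v - 3)(v + 3); at v=-4 this is 63, so v decreases.
The v-coordinate has no critical point in that direction and runs off to infinity.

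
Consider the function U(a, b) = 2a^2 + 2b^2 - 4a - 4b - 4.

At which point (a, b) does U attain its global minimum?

(1, 1)

U(a,b) separates as P(a) + Q(b) − 4, so its minimum is min P + min Q − 4.
P'(a) = 4a - 4 vanishes at a ∈ {1}; Q'(b) = 4b - 4 vanishes at b ∈ {1}.
Local minima of P (where P''>0): P(1)=-2. Local minima of Q: Q(1)=-2.
So the global minimum of U is P(1) + Q(1) − 4 = -2 − 2 − 4 = -8, attained at (1, 1).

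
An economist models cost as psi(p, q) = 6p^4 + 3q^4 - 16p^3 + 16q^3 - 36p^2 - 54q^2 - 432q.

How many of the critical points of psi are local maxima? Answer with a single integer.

psi separates as a function of p plus a function of q, so ∇psi=0 decouples.
∂psi/∂p = 24p(p - 3)(p + 1) = 0 at p ∈ {-1, 0, 3}; ∂psi/∂q = 12(q - 3)(q + 3)(q + 4) = 0 at q ∈ {-4, -3, 3}.
The Hessian is diagonal: diag(psi_pp, psi_qq). Second derivatives: psi_pp(-1)=96, psi_pp(0)=-72, psi_pp(3)=288; psi_qq(-4)=84, psi_qq(-3)=-72, psi_qq(3)=504.
Local maxima occur where both diagonal entries negative: (0, -3). Count: 1.

1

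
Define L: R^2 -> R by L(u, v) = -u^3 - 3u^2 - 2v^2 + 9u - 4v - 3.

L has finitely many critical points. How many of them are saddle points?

1

L separates as a function of u plus a function of v, so ∇L=0 decouples.
∂L/∂u = -3(u - 1)(u + 3) = 0 at u ∈ {-3, 1}; ∂L/∂v = -4(v + 1) = 0 at v ∈ {-1}.
The Hessian is diagonal: diag(L_uu, L_vv). Second derivatives: L_uu(-3)=12, L_uu(1)=-12; L_vv(-1)=-4.
Saddle points occur where the two diagonal entries have opposite signs: (-3, -1). Count: 1.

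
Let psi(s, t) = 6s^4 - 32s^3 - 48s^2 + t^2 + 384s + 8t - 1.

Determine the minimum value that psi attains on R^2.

psi(s,t) separates as P(s) + Q(t) − 1, so its minimum is min P + min Q − 1.
P'(s) = 24(s - 4)(s - 2)(s + 2) vanishes at s ∈ {-2, 2, 4}; Q'(t) = 2(t + 4) vanishes at t ∈ {-4}.
Local minima of P (where P''>0): P(-2)=-608, P(4)=256. Local minima of Q: Q(-4)=-16.
So the global minimum of psi is P(-2) + Q(-4) − 1 = -608 − 16 − 1 = -625, attained at (-2, -4).

-625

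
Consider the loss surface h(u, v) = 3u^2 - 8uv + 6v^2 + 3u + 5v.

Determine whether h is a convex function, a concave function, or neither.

convex

h is quadratic, so its Hessian is the constant matrix H = [[6, -8], [-8, 12]].
det(H) = 8, tr(H) = 18.
det(H) > 0 and tr(H) > 0, so H is positive definite everywhere: convex.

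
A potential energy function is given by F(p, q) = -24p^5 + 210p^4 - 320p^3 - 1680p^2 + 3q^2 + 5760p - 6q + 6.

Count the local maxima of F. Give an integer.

F separates as a function of p plus a function of q, so ∇F=0 decouples.
∂F/∂p = -120(p - 4)(p - 3)(p - 2)(p + 2) = 0 at p ∈ {-2, 2, 3, 4}; ∂F/∂q = 6(q - 1) = 0 at q ∈ {1}.
The Hessian is diagonal: diag(F_pp, F_qq). Second derivatives: F_pp(-2)=14400, F_pp(2)=-960, F_pp(3)=600, F_pp(4)=-1440; F_qq(1)=6.
Local maxima occur where both diagonal entries negative: none. Count: 0.

0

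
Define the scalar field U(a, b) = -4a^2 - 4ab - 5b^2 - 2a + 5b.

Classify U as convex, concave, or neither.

U is quadratic, so its Hessian is the constant matrix H = [[-8, -4], [-4, -10]].
det(H) = 64, tr(H) = -18.
det(H) > 0 and tr(H) < 0, so H is negative definite everywhere: concave.

concave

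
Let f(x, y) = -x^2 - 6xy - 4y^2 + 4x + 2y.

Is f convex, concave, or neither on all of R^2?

neither

f is quadratic, so its Hessian is the constant matrix H = [[-2, -6], [-6, -8]].
det(H) = -20, tr(H) = -10.
det(H) < 0, so H is indefinite: neither convex nor concave.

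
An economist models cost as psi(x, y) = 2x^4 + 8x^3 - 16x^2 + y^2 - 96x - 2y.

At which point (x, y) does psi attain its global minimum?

(2, 1)

psi(x,y) separates as P(x) + Q(y), so its minimum is min P + min Q.
P'(x) = 8(x - 2)(x + 2)(x + 3) vanishes at x ∈ {-3, -2, 2}; Q'(y) = 2y - 2 vanishes at y ∈ {1}.
Local minima of P (where P''>0): P(-3)=90, P(2)=-160. Local minima of Q: Q(1)=-1.
So the global minimum of psi is P(2) + Q(1) = -160 − 1 = -161, attained at (2, 1).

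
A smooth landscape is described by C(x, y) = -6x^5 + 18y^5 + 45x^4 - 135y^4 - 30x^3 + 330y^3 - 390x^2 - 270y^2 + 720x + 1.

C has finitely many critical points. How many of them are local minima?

4

C separates as a function of x plus a function of y, so ∇C=0 decouples.
∂C/∂x = -30(x - 4)(x - 3)(x - 1)(x + 2) = 0 at x ∈ {-2, 1, 3, 4}; ∂C/∂y = 90y(y - 3)(y - 2)(y - 1) = 0 at y ∈ {0, 1, 2, 3}.
The Hessian is diagonal: diag(C_xx, C_yy). Second derivatives: C_xx(-2)=2700, C_xx(1)=-540, C_xx(3)=300, C_xx(4)=-540; C_yy(0)=-540, C_yy(1)=180, C_yy(2)=-180, C_yy(3)=540.
Local minima occur where both diagonal entries positive: (-2, 1), (-2, 3), (3, 1), (3, 3). Count: 4.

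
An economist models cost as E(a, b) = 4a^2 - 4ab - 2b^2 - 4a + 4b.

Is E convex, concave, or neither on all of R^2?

neither

E is quadratic, so its Hessian is the constant matrix H = [[8, -4], [-4, -4]].
det(H) = -48, tr(H) = 4.
det(H) < 0, so H is indefinite: neither convex nor concave.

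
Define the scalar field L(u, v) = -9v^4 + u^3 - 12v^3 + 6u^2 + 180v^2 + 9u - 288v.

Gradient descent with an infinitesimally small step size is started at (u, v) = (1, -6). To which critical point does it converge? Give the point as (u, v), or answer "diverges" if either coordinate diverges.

L is separable, so gradient descent decouples: u follows -∂L/∂u, v follows -∂L/∂v.
∂L/∂u = 3(u + 1)(u + 3); at u=1 this is 24, so u decreases.
∂L/∂v = -36(v - 2)(v - 1)(v + 4); at v=-6 this is 4032, so v decreases.
The v-coordinate has no critical point in that direction and runs off to infinity.

diverges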